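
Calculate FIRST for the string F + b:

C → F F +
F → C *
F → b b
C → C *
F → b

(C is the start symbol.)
{ 'b' }

FIRST sets of the non-terminals involved (from the grammar, by fixed-point iteration):
  FIRST(F) = { 'b' }

To compute FIRST(F + b), process the symbols left to right:
Symbol F is a non-terminal. Add FIRST(F) \ {ε} = { 'b' }
F is not nullable (ε ∉ FIRST(F)), so stop here.
FIRST(F + b) = { 'b' }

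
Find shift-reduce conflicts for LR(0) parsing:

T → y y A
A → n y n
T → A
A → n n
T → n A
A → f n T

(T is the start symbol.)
Yes — I13: [A → n n .] vs [A → n . n]

Augment with T' → T and build the canonical LR(0) collection (I0 = CLOSURE({[T' → . T]}), then GOTO on every symbol after a dot until no new states appear). It has 16 states:
  I0: { [A → . f n T], [A → . n n], [A → . n y n], [T → . A], [T → . n A], [T → . y y A], [T' → . T] }  — shift
  I1: { [T → A .] }  — reduce
  I2: { [T' → T .] }  — accept
  I3: { [A → f . n T] }  — shift
  I4: { [A → . f n T], [A → . n n], [A → . n y n], [A → n . n], [A → n . y n], [T → n . A] }  — shift
  I5: { [T → y . y A] }  — shift
  I6: { [A → . f n T], [A → . n n], [A → . n y n], [T → y y . A] }  — shift
  I7: { [T → y y A .] }  — reduce
  I8: { [A → n . n], [A → n . y n] }  — shift
  I9: { [A → n n .] }  — reduce
  I10: { [A → n y . n] }  — shift
  I11: { [A → n y n .] }  — reduce
  I12: { [T → n A .] }  — reduce
  I13: { [A → n . n], [A → n . y n], [A → n n .] }  — shift, reduce
  I14: { [A → . f n T], [A → . n n], [A → . n y n], [A → f n . T], [T → . A], [T → . n A], [T → . y y A] }  — shift
  I15: { [A → f n T .] }  — reduce

I13 contains reduce item [A → n n .] and shift items [A → n . n], [A → n . y n] — shift-reduce conflict.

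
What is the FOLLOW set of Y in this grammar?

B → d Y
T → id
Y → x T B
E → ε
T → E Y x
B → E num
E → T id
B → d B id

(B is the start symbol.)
{ $, 'id', 'x' }

In B → d Y: Y is at the end, add FOLLOW(B)
In T → E Y x: Y is followed by x, add FIRST(x) \ {ε} = { 'x' }

The FOLLOW sets referred to above (computed the same way, to a fixed point):
  FOLLOW(B) = { $, 'id', 'x' }

Taking the union: FOLLOW(Y) = { $, 'id', 'x' }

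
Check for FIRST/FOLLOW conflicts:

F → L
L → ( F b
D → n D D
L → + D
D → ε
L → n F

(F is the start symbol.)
A FIRST/FOLLOW conflict occurs when a non-terminal N has a nullable alternative N → β (β ⇒* ε) and another alternative N → α with FIRST(α) ∩ FOLLOW(N) ≠ ∅: on such a lookahead the parser cannot decide between expanding α and letting N vanish via β.

Nullable non-terminals: D.

D: nullable alternative(s) D → ε; FOLLOW(D) = { $, 'b', 'n' }
  D → n D D: FIRST \ {ε} = { 'n' } — overlaps FOLLOW(D) on { 'n' }: CONFLICT
  D → ε: FIRST \ {ε} = { } — this is the only nullable alternative, skip

F, L have no nullable alternative, so no FIRST/FOLLOW check is needed there.

So the grammar has 1 FIRST/FOLLOW conflict (marked CONFLICT above).

Answer: Yes. D → n D D with FOLLOW(D) on { 'n' }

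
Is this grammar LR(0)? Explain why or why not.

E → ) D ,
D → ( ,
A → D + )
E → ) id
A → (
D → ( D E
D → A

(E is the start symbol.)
A grammar is LR(0) if no state in the canonical LR(0) collection has:
  - both a shift item (dot before a terminal) and a complete item (shift-reduce conflict), or
  - two or more complete items (reduce-reduce conflict; the accept item [E' → E .] counts as a complete item here).

Augment with E' → E and build the canonical LR(0) collection (I0 = CLOSURE({[E' → . E]}), then GOTO on every symbol after a dot until no new states appear). It has 13 states:
  I0: { [E → . ) D ,], [E → . ) id], [E' → . E] }  — shift
  I1: { [A → . (], [A → . D + )], [D → . ( ,], [D → . ( D E], [D → . A], [E → ) . D ,], [E → ) . id] }  — shift
  I2: { [E' → E .] }  — accept
  I3: { [A → ( .], [A → . (], [A → . D + )], [D → ( . ,], [D → ( . D E], [D → . ( ,], [D → . ( D E], [D → . A] }  — shift, reduce
  I4: { [D → A .] }  — reduce
  I5: { [A → D . + )], [E → ) D . ,] }  — shift
  I6: { [E → ) id .] }  — reduce
  I7: { [A → D + . )] }  — shift
  I8: { [E → ) D , .] }  — reduce
  I9: { [A → D + ) .] }  — reduce
  I10: { [D → ( , .] }  — reduce
  I11: { [A → D . + )], [D → ( D . E], [E → . ) D ,], [E → . ) id] }  — shift
  I12: { [D → ( D E .] }  — reduce

Conflict in state I3:
  Shift-reduce conflict between [A → ( .] and [A → . (]
So the grammar is NOT LR(0).

Answer: No. Shift-reduce conflict between [A → ( .] and [A → . (]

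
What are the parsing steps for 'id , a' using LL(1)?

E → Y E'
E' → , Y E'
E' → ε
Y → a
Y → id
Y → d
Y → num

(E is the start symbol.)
LL(1) parsing maintains a stack (initially the start symbol over $) and the input. At each step: if the stack top is a terminal, match it against the current input token; if it is a non-terminal N, replace it with the RHS of M[N, lookahead] (the unique production whose predict set contains the lookahead).

Stack is shown with the top on the left.

Stack     Input     Action
--------------------------
E $       id , a $  output E → Y E'
Y E' $    id , a $  output Y → id
id E' $   id , a $  match 'id'
E' $      , a $     output E' → , Y E'
, Y E' $  , a $     match ','
Y E' $    a $       output Y → a
a E' $    a $       match 'a'
E' $      $         output E' → ε
$         $         accept

The string is accepted.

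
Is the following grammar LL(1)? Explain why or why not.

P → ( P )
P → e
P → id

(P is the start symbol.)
Yes, the grammar is LL(1).

A grammar is LL(1) if for each non-terminal N with multiple productions, the predict sets of those productions are pairwise disjoint, where PREDICT(N → α) = (FIRST(α) \ {ε}) ∪ (FOLLOW(N) if α ⇒* ε).

For P:
  PREDICT(P → '(' P ')') = { '(' }
  PREDICT(P → e) = { 'e' }
  PREDICT(P → id) = { 'id' }

All predict sets are disjoint. The grammar IS LL(1).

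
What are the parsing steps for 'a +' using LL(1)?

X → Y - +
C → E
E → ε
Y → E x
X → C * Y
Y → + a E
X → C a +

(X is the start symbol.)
LL(1) parsing maintains a stack (initially the start symbol over $) and the input. At each step: if the stack top is a terminal, match it against the current input token; if it is a non-terminal N, replace it with the RHS of M[N, lookahead] (the unique production whose predict set contains the lookahead).

Stack is shown with the top on the left.

Stack    Input  Action
----------------------
X $      a + $  output X → C a +
C a + $  a + $  output C → E
E a + $  a + $  output E → ε
a + $    a + $  match 'a'
+ $      + $    match '+'
$        $      accept

The string is accepted.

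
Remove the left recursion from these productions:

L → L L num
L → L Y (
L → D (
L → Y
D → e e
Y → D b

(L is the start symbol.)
L → D ( L'
L → Y L'
L' → L num L'
L' → Y ( L'
L' → ε
D → e e
Y → D b

L is directly left-recursive. The standard transformation for
  A → A α₁ | ... | A α_m | β₁ | ... | β_n
is
  A  → β₁ A' | ... | β_n A'
  A' → α₁ A' | ... | α_m A' | ε

L → D ( becomes L → D ( L'
L → Y becomes L → Y L'
L → L L num becomes L' → L num L'
L → L Y ( becomes L' → Y ( L'
Add L' → ε

Productions for other non-terminals are unchanged:
  D → e e
  Y → D b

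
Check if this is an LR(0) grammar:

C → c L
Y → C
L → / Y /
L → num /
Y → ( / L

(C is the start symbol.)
Augment with C' → C and build the canonical LR(0) collection (I0 = CLOSURE({[C' → . C]}), then GOTO on every symbol after a dot until no new states appear). It has 13 states:
  I0: { [C → . c L], [C' → . C] }  — shift
  I1: { [C' → C .] }  — accept
  I2: { [C → c . L], [L → . / Y /], [L → . num /] }  — shift
  I3: { [C → . c L], [L → / . Y /], [Y → . ( / L], [Y → . C] }  — shift
  I4: { [C → c L .] }  — reduce
  I5: { [L → num . /] }  — shift
  I6: { [L → num / .] }  — reduce
  I7: { [Y → ( . / L] }  — shift
  I8: { [Y → C .] }  — reduce
  I9: { [L → / Y . /] }  — shift
  I10: { [L → / Y / .] }  — reduce
  I11: { [L → . / Y /], [L → . num /], [Y → ( / . L] }  — shift
  I12: { [Y → ( / L .] }  — reduce

Every state is either a pure shift/goto state or contains exactly one complete item and nothing to shift — no conflicts. The grammar is LR(0).

Answer: Yes, the grammar is LR(0)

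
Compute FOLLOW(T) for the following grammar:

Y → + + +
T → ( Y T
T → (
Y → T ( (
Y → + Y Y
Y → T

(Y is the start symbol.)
{ $, '(', '+' }

In T → ( Y T: T is at the end; this adds FOLLOW(T) to itself — nothing new
In Y → T ( (: T is followed by '(' '(', add FIRST('(' '(') \ {ε} = { '(' }
In Y → T: T is at the end, add FOLLOW(Y)

The FOLLOW sets referred to above (computed the same way, to a fixed point):
  FOLLOW(Y) = { $, '(', '+' }

Taking the union: FOLLOW(T) = { $, '(', '+' }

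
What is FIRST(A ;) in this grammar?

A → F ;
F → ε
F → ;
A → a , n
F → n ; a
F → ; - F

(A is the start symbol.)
FIRST sets of the non-terminals involved (from the grammar, by fixed-point iteration):
  FIRST(A) = { ';', 'a', 'n' }

To compute FIRST(A ;), process the symbols left to right:
Symbol A is a non-terminal. Add FIRST(A) \ {ε} = { ';', 'a', 'n' }
A is not nullable (ε ∉ FIRST(A)), so stop here.
FIRST(A ;) = { ';', 'a', 'n' }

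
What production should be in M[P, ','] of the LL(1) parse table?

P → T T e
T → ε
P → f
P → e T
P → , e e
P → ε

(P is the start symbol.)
To find M[P, ','], we find productions for P where ',' is in the predict set (PREDICT(N → α) = (FIRST(α) \ {ε}) ∪ (FOLLOW(N) if α ⇒* ε)).

Relevant sets:
  FIRST(T) = { ε }
  FOLLOW(P) = { $ }

P → T T e: PREDICT = { 'e' }
P → f: PREDICT = { 'f' }
P → e T: PREDICT = { 'e' }
P → , e e: PREDICT = { ',' }
  ',' is in predict set, so this production goes in M[P, ',']
P → ε: PREDICT = { $ }

M[P, ','] = P → , e e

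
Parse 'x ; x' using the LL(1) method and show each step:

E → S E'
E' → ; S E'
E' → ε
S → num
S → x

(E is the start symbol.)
LL(1) parsing maintains a stack (initially the start symbol over $) and the input. At each step: if the stack top is a terminal, match it against the current input token; if it is a non-terminal N, replace it with the RHS of M[N, lookahead] (the unique production whose predict set contains the lookahead).

Stack is shown with the top on the left.

Stack     Input    Action
-------------------------
E $       x ; x $  output E → S E'
S E' $    x ; x $  output S → x
x E' $    x ; x $  match 'x'
E' $      ; x $    output E' → ; S E'
; S E' $  ; x $    match ';'
S E' $    x $      output S → x
x E' $    x $      match 'x'
E' $      $        output E' → ε
$         $        accept

The string is accepted.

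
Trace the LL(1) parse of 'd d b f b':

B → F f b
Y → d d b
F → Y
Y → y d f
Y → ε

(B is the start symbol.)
LL(1) parsing maintains a stack (initially the start symbol over $) and the input. At each step: if the stack top is a terminal, match it against the current input token; if it is a non-terminal N, replace it with the RHS of M[N, lookahead] (the unique production whose predict set contains the lookahead).

Stack is shown with the top on the left.

Stack        Input        Action
--------------------------------
B $          d d b f b $  output B → F f b
F f b $      d d b f b $  output F → Y
Y f b $      d d b f b $  output Y → d d b
d d b f b $  d d b f b $  match 'd'
d b f b $    d b f b $    match 'd'
b f b $      b f b $      match 'b'
f b $        f b $        match 'f'
b $          b $          match 'b'
$            $            accept

The string is accepted.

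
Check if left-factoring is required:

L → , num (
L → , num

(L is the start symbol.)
Yes, L has productions with common prefix ', num'

Left-factoring is needed when two productions for the same non-terminal
share a common prefix on the right-hand side.

Productions for L:
  L → , num (
  L → , num

Found common prefix ', num' in productions for L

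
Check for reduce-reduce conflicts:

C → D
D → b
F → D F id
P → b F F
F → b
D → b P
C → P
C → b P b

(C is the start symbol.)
Yes — I8: [D → b .] vs [F → b .]; I12: [D → b .] vs [F → b .]

A reduce-reduce conflict occurs when an LR(0) state has two complete items [A → α .] and [B → β .] — both call for a reduction, and with no lookahead the parser cannot choose between them.

Augment with C' → C and build the canonical LR(0) collection (I0 = CLOSURE({[C' → . C]}), then GOTO on every symbol after a dot until no new states appear). It has 16 states:
  I0: { [C → . D], [C → . P], [C → . b P b], [C' → . C], [D → . b P], [D → . b], [P → . b F F] }  — shift
  I1: { [C' → C .] }  — accept
  I2: { [C → D .] }  — reduce
  I3: { [C → P .] }  — reduce
  I4: { [C → b . P b], [D → . b P], [D → . b], [D → b . P], [D → b .], [F → . D F id], [F → . b], [P → . b F F], [P → b . F F] }  — shift, reduce
  I5: { [D → . b P], [D → . b], [F → . D F id], [F → . b], [F → D . F id] }  — shift
  I6: { [D → . b P], [D → . b], [F → . D F id], [F → . b], [P → b F . F] }  — shift
  I7: { [C → b P . b], [D → b P .] }  — shift, reduce
  I8: { [D → . b P], [D → . b], [D → b . P], [D → b .], [F → . D F id], [F → . b], [F → b .], [P → . b F F], [P → b . F F] }  — shift, 2 reduces
  I9: { [D → b P .] }  — reduce
  I10: { [C → b P b .] }  — reduce
  I11: { [P → b F F .] }  — reduce
  I12: { [D → b . P], [D → b .], [F → b .], [P → . b F F] }  — shift, 2 reduces
  I13: { [D → . b P], [D → . b], [F → . D F id], [F → . b], [P → b . F F] }  — shift
  I14: { [F → D F . id] }  — shift
  I15: { [F → D F id .] }  — reduce

I8 contains complete items [D → b .], [F → b .] — reduce-reduce conflict.
I12 contains complete items [D → b .], [F → b .] — reduce-reduce conflict.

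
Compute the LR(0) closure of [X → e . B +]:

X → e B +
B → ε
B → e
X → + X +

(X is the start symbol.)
{ [B → . e], [B → .], [X → e . B +] }

To compute CLOSURE, for each item [A → α.Bβ] where B is a non-terminal, add [B → .γ] for all productions B → γ; repeat for the newly added items until nothing changes.

Start with: [X → e . B +]
  [X → e . B +] has the dot before B: add [B → .], [B → . e]
No further items can be added.

CLOSURE = { [B → . e], [B → .], [X → e . B +] }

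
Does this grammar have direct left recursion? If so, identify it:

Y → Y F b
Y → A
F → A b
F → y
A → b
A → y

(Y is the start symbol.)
Yes, Y is left-recursive

Direct left recursion occurs when N → N α for some non-terminal N (the right-hand side begins with the left-hand side itself).

Y → Y F b: LEFT RECURSIVE (starts with Y)
Y → A: starts with A
F → A b: starts with A
F → y: starts with y
A → b: starts with b
A → y: starts with y

The grammar has direct left recursion on: Y.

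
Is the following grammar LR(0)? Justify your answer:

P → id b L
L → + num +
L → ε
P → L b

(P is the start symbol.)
No. Shift-reduce conflict between [L → .] and [L → . + num +]

Augment with P' → P and build the canonical LR(0) collection (I0 = CLOSURE({[P' → . P]}), then GOTO on every symbol after a dot until no new states appear). It has 10 states:
  I0: { [L → . + num +], [L → .], [P → . L b], [P → . id b L], [P' → . P] }  — shift, reduce
  I1: { [L → + . num +] }  — shift
  I2: { [P → L . b] }  — shift
  I3: { [P' → P .] }  — accept
  I4: { [P → id . b L] }  — shift
  I5: { [L → . + num +], [L → .], [P → id b . L] }  — shift, reduce
  I6: { [P → id b L .] }  — reduce
  I7: { [P → L b .] }  — reduce
  I8: { [L → + num . +] }  — shift
  I9: { [L → + num + .] }  — reduce

Conflict in state I0:
  Shift-reduce conflict between [L → .] and [L → . + num +]
So the grammar is NOT LR(0).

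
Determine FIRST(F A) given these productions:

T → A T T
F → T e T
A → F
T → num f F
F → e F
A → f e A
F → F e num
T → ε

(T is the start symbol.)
{ 'e', 'f', 'num' }

FIRST sets of the non-terminals involved (from the grammar, by fixed-point iteration):
  FIRST(F) = { 'e', 'f', 'num' }

To compute FIRST(F A), process the symbols left to right:
Symbol F is a non-terminal. Add FIRST(F) \ {ε} = { 'e', 'f', 'num' }
F is not nullable (ε ∉ FIRST(F)), so stop here.
FIRST(F A) = { 'e', 'f', 'num' }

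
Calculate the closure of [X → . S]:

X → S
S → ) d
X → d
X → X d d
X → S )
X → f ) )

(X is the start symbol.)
To compute CLOSURE, for each item [A → α.Bβ] where B is a non-terminal, add [B → .γ] for all productions B → γ; repeat for the newly added items until nothing changes.

Start with: [X → . S]
  [X → . S] has the dot before S: add [S → . ) d]
No further items can be added.

CLOSURE = { [S → . ) d], [X → . S] }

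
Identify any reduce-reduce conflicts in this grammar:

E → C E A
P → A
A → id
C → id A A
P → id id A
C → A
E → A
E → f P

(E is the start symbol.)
Yes — I1: [C → A .] vs [E → A .]

A reduce-reduce conflict occurs when an LR(0) state has two complete items [A → α .] and [B → β .] — both call for a reduction, and with no lookahead the parser cannot choose between them.

Augment with E' → E and build the canonical LR(0) collection (I0 = CLOSURE({[E' → . E]}), then GOTO on every symbol after a dot until no new states appear). It has 16 states:
  I0: { [A → . id], [C → . A], [C → . id A A], [E → . A], [E → . C E A], [E → . f P], [E' → . E] }  — shift
  I1: { [C → A .], [E → A .] }  — 2 reduces
  I2: { [A → . id], [C → . A], [C → . id A A], [E → . A], [E → . C E A], [E → . f P], [E → C . E A] }  — shift
  I3: { [E' → E .] }  — accept
  I4: { [A → . id], [E → f . P], [P → . A], [P → . id id A] }  — shift
  I5: { [A → . id], [A → id .], [C → id . A A] }  — shift, reduce
  I6: { [A → . id], [C → id A . A] }  — shift
  I7: { [A → id .] }  — reduce
  I8: { [C → id A A .] }  — reduce
  I9: { [P → A .] }  — reduce
  I10: { [E → f P .] }  — reduce
  I11: { [A → id .], [P → id . id A] }  — shift, reduce
  I12: { [A → . id], [P → id id . A] }  — shift
  I13: { [P → id id A .] }  — reduce
  I14: { [A → . id], [E → C E . A] }  — shift
  I15: { [E → C E A .] }  — reduce

I1 contains complete items [C → A .], [E → A .] — reduce-reduce conflict.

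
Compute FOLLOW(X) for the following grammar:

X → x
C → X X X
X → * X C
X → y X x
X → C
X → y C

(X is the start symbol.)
X is the start symbol, so $ ∈ FOLLOW(X).
In C → X X X: X is followed by X X, add FIRST(X X) \ {ε} = { '*', 'x', 'y' }
In C → X X X: X is followed by X, add FIRST(X) \ {ε} = { '*', 'x', 'y' }
In C → X X X: X is at the end, add FOLLOW(C)
In X → * X C: X is followed by C, add FIRST(C) \ {ε} = { '*', 'x', 'y' }
In X → y X x: X is followed by x, add FIRST(x) \ {ε} = { 'x' }

The FOLLOW sets referred to above (computed the same way, to a fixed point):
  FOLLOW(C) = { $, '*', 'x', 'y' }

Taking the union: FOLLOW(X) = { $, '*', 'x', 'y' }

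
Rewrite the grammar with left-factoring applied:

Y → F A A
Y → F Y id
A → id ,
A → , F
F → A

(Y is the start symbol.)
Left-factoring transforms A → αβ₁ | αβ₂ into A → αA' and A' → β₁ | β₂
(α is the longest common prefix among the alternatives). Repeat until
no nonterminal has two alternatives with a common prefix.

Round 1: Y has alternatives sharing prefix 'F'. Introduce Y': Y → F Y'
  Add: Y' → A A
  Add: Y' → Y id

No remaining common prefixes — done.

Resulting grammar:
Y → F Y'
Y' → A A
Y' → Y id
A → id ,
A → , F
F → A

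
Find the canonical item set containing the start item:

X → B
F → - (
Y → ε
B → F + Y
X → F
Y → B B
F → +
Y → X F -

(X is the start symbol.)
First, augment the grammar with X' → X
I₀ = CLOSURE({ [X' → . X] }):
  [X' → . X] has the dot before X: add [X → . B], [X → . F]
  [X → . B] has the dot before B: add [B → . F + Y]
  [X → . F] has the dot before F: add [F → . - (], [F → . +]
No further items can be added.

I₀ = { [B → . F + Y], [F → . +], [F → . - (], [X → . B], [X → . F], [X' → . X] }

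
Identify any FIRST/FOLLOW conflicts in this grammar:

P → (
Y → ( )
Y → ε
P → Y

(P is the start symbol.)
No FIRST/FOLLOW conflicts.

A FIRST/FOLLOW conflict occurs when a non-terminal N has a nullable alternative N → β (β ⇒* ε) and another alternative N → α with FIRST(α) ∩ FOLLOW(N) ≠ ∅: on such a lookahead the parser cannot decide between expanding α and letting N vanish via β.

Nullable non-terminals: P, Y.
FIRST sets used below: FIRST(Y) = { '(', ε }

P: nullable alternative(s) P → Y; FOLLOW(P) = { $ }
  P → (: FIRST \ {ε} = { '(' } — disjoint from FOLLOW(P)
  P → Y: FIRST \ {ε} = { '(' } — this is the only nullable alternative, skip

Y: nullable alternative(s) Y → ε; FOLLOW(Y) = { $ }
  Y → ( ): FIRST \ {ε} = { '(' } — disjoint from FOLLOW(Y)
  Y → ε: FIRST \ {ε} = { } — this is the only nullable alternative, skip

No FIRST/FOLLOW conflicts found.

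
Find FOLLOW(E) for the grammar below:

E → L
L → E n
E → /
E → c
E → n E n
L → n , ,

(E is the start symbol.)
To compute FOLLOW(E), find every occurrence of E on a right-hand side N → α E β: add FIRST(β) \ {ε}, and if β is empty or nullable also add FOLLOW(N). Iterate to a fixed point.

E is the start symbol, so $ ∈ FOLLOW(E).
In L → E n: E is followed by n, add FIRST(n) \ {ε} = { 'n' }
In E → n E n: E is followed by n, add FIRST(n) \ {ε} = { 'n' }

Taking the union: FOLLOW(E) = { $, 'n' }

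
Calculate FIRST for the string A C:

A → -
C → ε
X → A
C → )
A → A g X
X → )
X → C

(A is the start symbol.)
{ '-' }

FIRST sets of the non-terminals involved (from the grammar, by fixed-point iteration):
  FIRST(A) = { '-' }

To compute FIRST(A C), process the symbols left to right:
Symbol A is a non-terminal. Add FIRST(A) \ {ε} = { '-' }
A is not nullable (ε ∉ FIRST(A)), so stop here.
FIRST(A C) = { '-' }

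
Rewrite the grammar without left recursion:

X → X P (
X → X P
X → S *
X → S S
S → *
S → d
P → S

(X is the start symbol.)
X is directly left-recursive. The standard transformation for
  A → A α₁ | ... | A α_m | β₁ | ... | β_n
is
  A  → β₁ A' | ... | β_n A'
  A' → α₁ A' | ... | α_m A' | ε

X → S * becomes X → S * X'
X → S S becomes X → S S X'
X → X P ( becomes X' → P ( X'
X → X P becomes X' → P X'
Add X' → ε

Productions for other non-terminals are unchanged:
  S → *
  S → d
  P → S

Resulting grammar:
X → S * X'
X → S S X'
X' → P ( X'
X' → P X'
X' → ε
S → *
S → d
P → S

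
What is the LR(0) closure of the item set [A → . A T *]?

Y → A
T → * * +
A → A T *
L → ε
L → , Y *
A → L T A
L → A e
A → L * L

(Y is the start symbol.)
{ [A → . A T *], [A → . L * L], [A → . L T A], [L → . , Y *], [L → . A e], [L → .] }

To compute CLOSURE, for each item [A → α.Bβ] where B is a non-terminal, add [B → .γ] for all productions B → γ; repeat for the newly added items until nothing changes.

Start with: [A → . A T *]
  [A → . A T *] has the dot before A: add [A → . L T A], [A → . L * L]
  [A → . L T A] has the dot before L: add [L → .], [L → . , Y *], [L → . A e]
No further items can be added.

CLOSURE = { [A → . A T *], [A → . L * L], [A → . L T A], [L → . , Y *], [L → . A e], [L → .] }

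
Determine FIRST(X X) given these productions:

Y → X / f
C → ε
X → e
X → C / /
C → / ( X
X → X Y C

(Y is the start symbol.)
FIRST sets of the non-terminals involved (from the grammar, by fixed-point iteration):
  FIRST(X) = { '/', 'e' }

To compute FIRST(X X), process the symbols left to right:
Symbol X is a non-terminal. Add FIRST(X) \ {ε} = { '/', 'e' }
X is not nullable (ε ∉ FIRST(X)), so stop here.
FIRST(X X) = { '/', 'e' }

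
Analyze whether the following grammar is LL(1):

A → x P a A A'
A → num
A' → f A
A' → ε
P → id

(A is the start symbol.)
Relevant sets:
  FOLLOW(A') = { $, 'f' }

For A:
  PREDICT(A → x P a A A') = { 'x' }
  PREDICT(A → num) = { 'num' }
For A':
  PREDICT(A' → f A) = { 'f' }
  PREDICT(A' → ε) = { $, 'f' }
P has a single production, so nothing to check there.

Conflict found: Predict set conflict for A': { 'f' }
The grammar is NOT LL(1).

Answer: No. Predict set conflict for A': { 'f' }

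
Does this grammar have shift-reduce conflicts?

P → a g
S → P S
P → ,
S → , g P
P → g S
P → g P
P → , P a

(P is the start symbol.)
Yes — I1: [P → , .] vs [P → . ,]; I5: [P → , .] vs [P → . ,]; I6: [P → g P .] vs [P → . ,]; I12: [P → g P .] vs [P → . ,]

A shift-reduce conflict occurs when an LR(0) state has both:
  - a complete (reduce) item [A → α .] (dot at the end), and
  - a shift item [B → β . c γ] (dot before a terminal).

Augment with P' → P and build the canonical LR(0) collection (I0 = CLOSURE({[P' → . P]}), then GOTO on every symbol after a dot until no new states appear). It has 15 states:
  I0: { [P → . , P a], [P → . ,], [P → . a g], [P → . g P], [P → . g S], [P' → . P] }  — shift
  I1: { [P → , . P a], [P → , .], [P → . , P a], [P → . ,], [P → . a g], [P → . g P], [P → . g S] }  — shift, reduce
  I2: { [P' → P .] }  — accept
  I3: { [P → a . g] }  — shift
  I4: { [P → . , P a], [P → . ,], [P → . a g], [P → . g P], [P → . g S], [P → g . P], [P → g . S], [S → . , g P], [S → . P S] }  — shift
  I5: { [P → , . P a], [P → , .], [P → . , P a], [P → . ,], [P → . a g], [P → . g P], [P → . g S], [S → , . g P] }  — shift, reduce
  I6: { [P → . , P a], [P → . ,], [P → . a g], [P → . g P], [P → . g S], [P → g P .], [S → . , g P], [S → . P S], [S → P . S] }  — shift, reduce
  I7: { [P → g S .] }  — reduce
  I8: { [P → . , P a], [P → . ,], [P → . a g], [P → . g P], [P → . g S], [S → . , g P], [S → . P S], [S → P . S] }  — shift
  I9: { [S → P S .] }  — reduce
  I10: { [P → , P . a] }  — shift
  I11: { [P → . , P a], [P → . ,], [P → . a g], [P → . g P], [P → . g S], [P → g . P], [P → g . S], [S → , g . P], [S → . , g P], [S → . P S] }  — shift
  I12: { [P → . , P a], [P → . ,], [P → . a g], [P → . g P], [P → . g S], [P → g P .], [S → , g P .], [S → . , g P], [S → . P S], [S → P . S] }  — shift, 2 reduces
  I13: { [P → , P a .] }  — reduce
  I14: { [P → a g .] }  — reduce

I1 contains reduce item [P → , .] and shift items [P → . ,], [P → . , P a], [P → . a g], [P → . g P], [P → . g S] — shift-reduce conflict.
I5 contains reduce item [P → , .] and shift items [P → . ,], [P → . , P a], [P → . a g], [P → . g P], [P → . g S], [S → , . g P] — shift-reduce conflict.
I6 contains reduce item [P → g P .] and shift items [P → . ,], [P → . , P a], [P → . a g], [P → . g P], [P → . g S], [S → . , g P] — shift-reduce conflict.
I12 contains reduce items [P → g P .], [S → , g P .] and shift items [P → . ,], [P → . , P a], [P → . a g], [P → . g P], [P → . g S], [S → . , g P] — shift-reduce conflict.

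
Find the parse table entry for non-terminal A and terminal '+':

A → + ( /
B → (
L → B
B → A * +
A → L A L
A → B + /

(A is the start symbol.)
To find M[A, '+'], we find productions for A where '+' is in the predict set (PREDICT(N → α) = (FIRST(α) \ {ε}) ∪ (FOLLOW(N) if α ⇒* ε)).

Relevant sets:
  FIRST(L) = { '(', '+' }
  FIRST(B) = { '(', '+' }

A → + ( /: PREDICT = { '+' }
  '+' is in predict set, so this production goes in M[A, '+']
A → L A L: PREDICT = { '(', '+' }
  '+' is in predict set, so this production goes in M[A, '+']
A → B + /: PREDICT = { '(', '+' }
  '+' is in predict set, so this production goes in M[A, '+']

M[A, '+'] = A → + ( /, A → L A L, A → B + /  (a multiply-defined cell — the grammar is not LL(1))

Answer: A → + ( /, A → L A L, A → B + /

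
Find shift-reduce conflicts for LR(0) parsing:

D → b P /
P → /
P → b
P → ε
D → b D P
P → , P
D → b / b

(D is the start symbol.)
Yes — I2: [P → .] vs [D → . b / b]; I3: [P → .] vs [P → . , P]; I4: [P → / .] vs [D → b / . b]; I5: [P → .] vs [P → . , P]; I7: [P → .] vs [D → . b / b]

Augment with D' → D and build the canonical LR(0) collection (I0 = CLOSURE({[D' → . D]}), then GOTO on every symbol after a dot until no new states appear). It has 14 states:
  I0: { [D → . b / b], [D → . b D P], [D → . b P /], [D' → . D] }  — shift
  I1: { [D' → D .] }  — accept
  I2: { [D → . b / b], [D → . b D P], [D → . b P /], [D → b . / b], [D → b . D P], [D → b . P /], [P → . , P], [P → . /], [P → . b], [P → .] }  — shift, reduce
  I3: { [P → , . P], [P → . , P], [P → . /], [P → . b], [P → .] }  — shift, reduce
  I4: { [D → b / . b], [P → / .] }  — shift, reduce
  I5: { [D → b D . P], [P → . , P], [P → . /], [P → . b], [P → .] }  — shift, reduce
  I6: { [D → b P . /] }  — shift
  I7: { [D → . b / b], [D → . b D P], [D → . b P /], [D → b . / b], [D → b . D P], [D → b . P /], [P → . , P], [P → . /], [P → . b], [P → .], [P → b .] }  — shift, 2 reduces
  I8: { [D → b P / .] }  — reduce
  I9: { [P → / .] }  — reduce
  I10: { [D → b D P .] }  — reduce
  I11: { [P → b .] }  — reduce
  I12: { [D → b / b .] }  — reduce
  I13: { [P → , P .] }  — reduce

I2 contains reduce item [P → .] and shift items [D → . b / b], [D → b . / b], [D → . b D P], [D → . b P /], [P → . , P], [P → . /], [P → . b] — shift-reduce conflict.
I3 contains reduce item [P → .] and shift items [P → . , P], [P → . /], [P → . b] — shift-reduce conflict.
I4 contains reduce item [P → / .] and shift item [D → b / . b] — shift-reduce conflict.
I5 contains reduce item [P → .] and shift items [P → . , P], [P → . /], [P → . b] — shift-reduce conflict.
I7 contains reduce items [P → .], [P → b .] and shift items [D → . b / b], [D → b . / b], [D → . b D P], [D → . b P /], [P → . , P], [P → . /], [P → . b] — shift-reduce conflict.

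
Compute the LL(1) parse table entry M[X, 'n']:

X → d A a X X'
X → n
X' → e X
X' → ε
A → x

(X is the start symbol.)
X → n

To find M[X, 'n'], we find productions for X where 'n' is in the predict set (PREDICT(N → α) = (FIRST(α) \ {ε}) ∪ (FOLLOW(N) if α ⇒* ε)).

X → d A a X X': PREDICT = { 'd' }
X → n: PREDICT = { 'n' }
  'n' is in predict set, so this production goes in M[X, 'n']

M[X, 'n'] = X → n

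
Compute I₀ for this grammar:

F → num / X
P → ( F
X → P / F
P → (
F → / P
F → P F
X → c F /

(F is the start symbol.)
First, augment the grammar with F' → F
I₀ = CLOSURE({ [F' → . F] }):
  [F' → . F] has the dot before F: add [F → . num / X], [F → . / P], [F → . P F]
  [F → . P F] has the dot before P: add [P → . ( F], [P → . (]
No further items can be added.

I₀ = { [F → . / P], [F → . P F], [F → . num / X], [F' → . F], [P → . ( F], [P → . (] }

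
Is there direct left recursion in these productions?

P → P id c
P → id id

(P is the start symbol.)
Yes, P is left-recursive

P → P id c: LEFT RECURSIVE (starts with P)
P → id id: starts with id

The grammar has direct left recursion on: P.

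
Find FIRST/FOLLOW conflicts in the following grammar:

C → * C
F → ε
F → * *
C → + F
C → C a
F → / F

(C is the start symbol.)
Nullable non-terminals: F.

F: nullable alternative(s) F → ε; FOLLOW(F) = { $, 'a' }
  F → ε: FIRST \ {ε} = { } — this is the only nullable alternative, skip
  F → * *: FIRST \ {ε} = { '*' } — disjoint from FOLLOW(F)
  F → / F: FIRST \ {ε} = { '/' } — disjoint from FOLLOW(F)

C has no nullable alternative, so no FIRST/FOLLOW check is needed there.

No FIRST/FOLLOW conflicts found.

Answer: No FIRST/FOLLOW conflicts.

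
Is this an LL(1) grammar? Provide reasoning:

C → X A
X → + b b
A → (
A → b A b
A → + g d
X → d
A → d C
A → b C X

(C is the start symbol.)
A grammar is LL(1) if for each non-terminal N with multiple productions, the predict sets of those productions are pairwise disjoint, where PREDICT(N → α) = (FIRST(α) \ {ε}) ∪ (FOLLOW(N) if α ⇒* ε).

For X:
  PREDICT(X → '+' b b) = { '+' }
  PREDICT(X → d) = { 'd' }
For A:
  PREDICT(A → '(') = { '(' }
  PREDICT(A → b A b) = { 'b' }
  PREDICT(A → '+' g d) = { '+' }
  PREDICT(A → d C) = { 'd' }
  PREDICT(A → b C X) = { 'b' }
C has a single production, so nothing to check there.

Conflict found: Predict set conflict for A: { 'b' }
The grammar is NOT LL(1).

Answer: No. Predict set conflict for A: { 'b' }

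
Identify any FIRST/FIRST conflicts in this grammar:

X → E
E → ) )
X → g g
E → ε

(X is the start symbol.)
FIRST sets of the non-terminals at (or reachable through a nullable prefix from) the front of some alternative:
  FIRST(E) = { ')', ε }

Productions for X:
  X → E: FIRST = { ')', ε }
  X → g g: FIRST = { 'g' }
Productions for E:
  E → ) ): FIRST = { ')' }
  E → ε: FIRST = { ε }

All alternatives of each non-terminal have pairwise disjoint FIRST sets.

Answer: No FIRST/FIRST conflicts.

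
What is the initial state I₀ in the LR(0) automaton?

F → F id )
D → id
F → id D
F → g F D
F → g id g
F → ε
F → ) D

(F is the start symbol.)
First, augment the grammar with F' → F
I₀ = CLOSURE({ [F' → . F] }):
  [F' → . F] has the dot before F: add [F → . F id )], [F → . id D], [F → . g F D], [F → . g id g], [F → .], [F → . ) D]
No further items can be added.

I₀ = { [F → . ) D], [F → . F id )], [F → . g F D], [F → . g id g], [F → . id D], [F → .], [F' → . F] }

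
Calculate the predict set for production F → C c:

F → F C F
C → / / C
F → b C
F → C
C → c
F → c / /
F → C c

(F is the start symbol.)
PREDICT(F → C c) = (FIRST(RHS) \ {ε}) ∪ (FOLLOW(F) if ε ∈ FIRST(RHS), i.e. RHS ⇒* ε)
FIRST(C) = { '/', 'c' }
FIRST(C c) = { '/', 'c' }
ε ∉ FIRST(C c), so FOLLOW(F) is not added.
PREDICT(F → C c) = { '/', 'c' }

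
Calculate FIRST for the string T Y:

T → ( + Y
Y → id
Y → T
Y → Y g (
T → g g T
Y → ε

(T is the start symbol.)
{ '(', 'g' }

FIRST sets of the non-terminals involved (from the grammar, by fixed-point iteration):
  FIRST(T) = { '(', 'g' }

To compute FIRST(T Y), process the symbols left to right:
Symbol T is a non-terminal. Add FIRST(T) \ {ε} = { '(', 'g' }
T is not nullable (ε ∉ FIRST(T)), so stop here.
FIRST(T Y) = { '(', 'g' }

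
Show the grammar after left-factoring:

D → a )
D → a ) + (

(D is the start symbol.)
Left-factoring transforms A → αβ₁ | αβ₂ into A → αA' and A' → β₁ | β₂
(α is the longest common prefix among the alternatives). Repeat until
no nonterminal has two alternatives with a common prefix.

Round 1: D has alternatives sharing prefix 'a )'. Introduce D': D → a ) D'
  Add: D' → ε
  Add: D' → + (

No remaining common prefixes — done.

Resulting grammar:
D → a ) D'
D' → ε
D' → + (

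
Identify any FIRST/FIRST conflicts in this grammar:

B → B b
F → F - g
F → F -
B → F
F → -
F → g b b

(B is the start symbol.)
Yes. B → B b / B → F on { '-', 'g' }; F → F '-' g / F → F '-' on { '-', 'g' }; F → F '-' g / F → '-' on { '-' }; F → F '-' g / F → g b b on { 'g' }; F → F '-' / F → '-' on { '-' }; F → F '-' / F → g b b on { 'g' }

FIRST sets of the non-terminals at (or reachable through a nullable prefix from) the front of some alternative:
  FIRST(B) = { '-', 'g' }
  FIRST(F) = { '-', 'g' }

Productions for B:
  B → B b: FIRST = { '-', 'g' }
  B → F: FIRST = { '-', 'g' }
Productions for F:
  F → F - g: FIRST = { '-', 'g' }
  F → F -: FIRST = { '-', 'g' }
  F → -: FIRST = { '-' }
  F → g b b: FIRST = { 'g' }

Conflict for B: B → B b and B → F
  Overlap: { '-', 'g' }
Conflict for F: F → F - g and F → F -
  Overlap: { '-', 'g' }
Conflict for F: F → F - g and F → -
  Overlap: { '-' }
Conflict for F: F → F - g and F → g b b
  Overlap: { 'g' }
Conflict for F: F → F - and F → -
  Overlap: { '-' }
Conflict for F: F → F - and F → g b b
  Overlap: { 'g' }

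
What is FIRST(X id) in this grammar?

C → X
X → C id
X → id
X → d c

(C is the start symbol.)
{ 'd', 'id' }

FIRST sets of the non-terminals involved (from the grammar, by fixed-point iteration):
  FIRST(X) = { 'd', 'id' }

To compute FIRST(X id), process the symbols left to right:
Symbol X is a non-terminal. Add FIRST(X) \ {ε} = { 'd', 'id' }
X is not nullable (ε ∉ FIRST(X)), so stop here.
FIRST(X id) = { 'd', 'id' }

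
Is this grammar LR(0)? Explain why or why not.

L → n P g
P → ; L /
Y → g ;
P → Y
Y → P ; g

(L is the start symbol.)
Yes, the grammar is LR(0)

A grammar is LR(0) if no state in the canonical LR(0) collection has:
  - both a shift item (dot before a terminal) and a complete item (shift-reduce conflict), or
  - two or more complete items (reduce-reduce conflict; the accept item [L' → L .] counts as a complete item here).

Augment with L' → L and build the canonical LR(0) collection (I0 = CLOSURE({[L' → . L]}), then GOTO on every symbol after a dot until no new states appear). It has 13 states:
  I0: { [L → . n P g], [L' → . L] }  — shift
  I1: { [L' → L .] }  — accept
  I2: { [L → n . P g], [P → . ; L /], [P → . Y], [Y → . P ; g], [Y → . g ;] }  — shift
  I3: { [L → . n P g], [P → ; . L /] }  — shift
  I4: { [L → n P . g], [Y → P . ; g] }  — shift
  I5: { [P → Y .] }  — reduce
  I6: { [Y → g . ;] }  — shift
  I7: { [Y → g ; .] }  — reduce
  I8: { [Y → P ; . g] }  — shift
  I9: { [L → n P g .] }  — reduce
  I10: { [Y → P ; g .] }  — reduce
  I11: { [P → ; L . /] }  — shift
  I12: { [P → ; L / .] }  — reduce

Every state is either a pure shift/goto state or contains exactly one complete item and nothing to shift — no conflicts. The grammar is LR(0).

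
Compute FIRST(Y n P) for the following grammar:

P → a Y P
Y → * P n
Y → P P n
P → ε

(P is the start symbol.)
{ '*', 'a', 'n' }

FIRST sets of the non-terminals involved (from the grammar, by fixed-point iteration):
  FIRST(Y) = { '*', 'a', 'n' }

To compute FIRST(Y n P), process the symbols left to right:
Symbol Y is a non-terminal. Add FIRST(Y) \ {ε} = { '*', 'a', 'n' }
Y is not nullable (ε ∉ FIRST(Y)), so stop here.
FIRST(Y n P) = { '*', 'a', 'n' }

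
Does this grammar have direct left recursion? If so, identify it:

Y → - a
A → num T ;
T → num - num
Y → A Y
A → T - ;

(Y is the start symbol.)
Direct left recursion occurs when N → N α for some non-terminal N (the right-hand side begins with the left-hand side itself).

Y → - a: starts with '-'
A → num T ;: starts with num
T → num - num: starts with num
Y → A Y: starts with A
A → T - ;: starts with T

No direct left recursion found.

Answer: No direct left recursion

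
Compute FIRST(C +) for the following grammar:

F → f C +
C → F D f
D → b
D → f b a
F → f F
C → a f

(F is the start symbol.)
FIRST sets of the non-terminals involved (from the grammar, by fixed-point iteration):
  FIRST(C) = { 'a', 'f' }

To compute FIRST(C +), process the symbols left to right:
Symbol C is a non-terminal. Add FIRST(C) \ {ε} = { 'a', 'f' }
C is not nullable (ε ∉ FIRST(C)), so stop here.
FIRST(C +) = { 'a', 'f' }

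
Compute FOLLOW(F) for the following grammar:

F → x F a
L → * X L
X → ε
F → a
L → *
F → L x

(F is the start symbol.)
{ $, 'a' }

To compute FOLLOW(F), find every occurrence of F on a right-hand side N → α F β: add FIRST(β) \ {ε}, and if β is empty or nullable also add FOLLOW(N). Iterate to a fixed point.

F is the start symbol, so $ ∈ FOLLOW(F).
In F → x F a: F is followed by a, add FIRST(a) \ {ε} = { 'a' }

Taking the union: FOLLOW(F) = { $, 'a' }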